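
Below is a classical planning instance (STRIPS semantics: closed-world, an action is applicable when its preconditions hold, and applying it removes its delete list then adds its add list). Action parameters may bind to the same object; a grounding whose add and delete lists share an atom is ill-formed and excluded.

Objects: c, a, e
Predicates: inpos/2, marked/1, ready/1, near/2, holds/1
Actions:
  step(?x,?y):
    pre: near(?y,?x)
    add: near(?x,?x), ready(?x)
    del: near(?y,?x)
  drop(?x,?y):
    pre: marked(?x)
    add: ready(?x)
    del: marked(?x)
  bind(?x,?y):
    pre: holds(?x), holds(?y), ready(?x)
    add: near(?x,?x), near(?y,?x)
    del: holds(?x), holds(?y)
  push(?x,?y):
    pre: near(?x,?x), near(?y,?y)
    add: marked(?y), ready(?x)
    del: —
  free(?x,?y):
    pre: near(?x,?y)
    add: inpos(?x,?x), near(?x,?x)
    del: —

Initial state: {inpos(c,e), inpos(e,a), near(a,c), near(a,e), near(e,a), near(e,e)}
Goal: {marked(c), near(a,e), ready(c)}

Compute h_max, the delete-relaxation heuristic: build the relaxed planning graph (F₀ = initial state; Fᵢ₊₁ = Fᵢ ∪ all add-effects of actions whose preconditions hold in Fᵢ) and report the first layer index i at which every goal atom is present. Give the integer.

F0 = init (6 atoms)
F1 = F0 ∪ {inpos(a,a), inpos(e,e), marked(e), near(a,a), near(c,c), ready(a), ready(c), ready(e)}  (14 atoms)
F2 = F1 ∪ {inpos(c,c), marked(a), marked(c)}  (17 atoms)
goal ⊆ F2  ⇒  h_max = 2

2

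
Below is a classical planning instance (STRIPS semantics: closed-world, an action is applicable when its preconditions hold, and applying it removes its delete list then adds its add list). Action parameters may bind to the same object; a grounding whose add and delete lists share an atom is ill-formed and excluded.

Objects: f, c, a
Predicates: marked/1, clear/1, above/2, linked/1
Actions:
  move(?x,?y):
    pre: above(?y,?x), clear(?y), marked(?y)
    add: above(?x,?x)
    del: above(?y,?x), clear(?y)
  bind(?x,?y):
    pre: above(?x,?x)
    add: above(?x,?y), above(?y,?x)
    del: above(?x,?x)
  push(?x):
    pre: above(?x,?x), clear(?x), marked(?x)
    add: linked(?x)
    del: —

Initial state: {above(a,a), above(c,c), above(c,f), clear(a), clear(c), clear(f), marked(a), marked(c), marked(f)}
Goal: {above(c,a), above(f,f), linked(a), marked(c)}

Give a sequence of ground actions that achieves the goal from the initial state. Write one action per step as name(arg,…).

move(f,c); bind(c,a); push(a)

1. move(f,c)  →  {above(a,a), above(c,c), above(f,f), clear(a), clear(f), marked(a), marked(c), marked(f)}
2. bind(c,a)  →  {above(a,a), above(a,c), above(c,a), above(f,f), clear(a), clear(f), marked(a), marked(c), marked(f)}
3. push(a)  →  {above(a,a), above(a,c), above(c,a), above(f,f), clear(a), clear(f), linked(a), marked(a), marked(c), marked(f)}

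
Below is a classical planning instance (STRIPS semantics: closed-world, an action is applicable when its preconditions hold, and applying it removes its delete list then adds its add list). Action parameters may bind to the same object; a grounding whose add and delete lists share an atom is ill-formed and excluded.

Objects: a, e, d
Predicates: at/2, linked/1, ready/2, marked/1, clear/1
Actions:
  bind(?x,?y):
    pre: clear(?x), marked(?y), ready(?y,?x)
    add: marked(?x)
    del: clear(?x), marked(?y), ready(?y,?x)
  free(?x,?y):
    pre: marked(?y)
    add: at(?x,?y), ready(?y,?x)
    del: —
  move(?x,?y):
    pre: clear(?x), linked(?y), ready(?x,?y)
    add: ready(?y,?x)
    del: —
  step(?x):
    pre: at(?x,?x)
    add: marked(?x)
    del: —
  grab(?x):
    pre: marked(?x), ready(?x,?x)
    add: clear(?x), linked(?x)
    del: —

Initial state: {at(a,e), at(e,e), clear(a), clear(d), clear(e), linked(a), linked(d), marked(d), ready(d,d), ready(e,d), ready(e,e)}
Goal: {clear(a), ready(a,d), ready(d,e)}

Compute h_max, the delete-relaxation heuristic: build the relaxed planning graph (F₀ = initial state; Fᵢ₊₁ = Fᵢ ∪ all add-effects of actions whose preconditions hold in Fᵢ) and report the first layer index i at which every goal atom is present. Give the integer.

F0 = init (11 atoms)
F1 = F0 ∪ {at(a,d), at(d,d), at(e,d), marked(e), ready(d,a), ready(d,e)}  (17 atoms)
F2 = F1 ∪ {at(d,e), linked(e), marked(a), ready(a,d), ready(e,a)}  (22 atoms)
goal ⊆ F2  ⇒  h_max = 2

2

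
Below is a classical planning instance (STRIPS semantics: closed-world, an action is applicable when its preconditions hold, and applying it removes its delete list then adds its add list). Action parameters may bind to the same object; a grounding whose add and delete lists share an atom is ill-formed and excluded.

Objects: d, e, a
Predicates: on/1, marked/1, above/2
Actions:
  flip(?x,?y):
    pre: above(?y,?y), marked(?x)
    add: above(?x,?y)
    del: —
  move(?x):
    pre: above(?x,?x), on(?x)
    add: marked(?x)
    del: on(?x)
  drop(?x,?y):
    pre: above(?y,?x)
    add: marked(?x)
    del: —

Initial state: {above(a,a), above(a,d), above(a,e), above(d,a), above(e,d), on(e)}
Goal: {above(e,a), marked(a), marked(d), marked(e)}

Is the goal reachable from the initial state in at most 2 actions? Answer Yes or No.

No

1. drop(d,e)  →  {above(a,a), above(a,d), above(a,e), above(d,a), above(e,d), marked(d), on(e)}
2. drop(e,a)  →  {above(a,a), above(a,d), above(a,e), above(d,a), above(e,d), marked(d), marked(e), on(e)}
3. flip(e,a)  →  {above(a,a), above(a,d), above(a,e), above(d,a), above(e,a), above(e,d), marked(d), marked(e), on(e)}
4. drop(a,d)  →  {above(a,a), above(a,d), above(a,e), above(d,a), above(e,a), above(e,d), marked(a), marked(d), marked(e), on(e)}
optimal plan length = 4; 4 > 2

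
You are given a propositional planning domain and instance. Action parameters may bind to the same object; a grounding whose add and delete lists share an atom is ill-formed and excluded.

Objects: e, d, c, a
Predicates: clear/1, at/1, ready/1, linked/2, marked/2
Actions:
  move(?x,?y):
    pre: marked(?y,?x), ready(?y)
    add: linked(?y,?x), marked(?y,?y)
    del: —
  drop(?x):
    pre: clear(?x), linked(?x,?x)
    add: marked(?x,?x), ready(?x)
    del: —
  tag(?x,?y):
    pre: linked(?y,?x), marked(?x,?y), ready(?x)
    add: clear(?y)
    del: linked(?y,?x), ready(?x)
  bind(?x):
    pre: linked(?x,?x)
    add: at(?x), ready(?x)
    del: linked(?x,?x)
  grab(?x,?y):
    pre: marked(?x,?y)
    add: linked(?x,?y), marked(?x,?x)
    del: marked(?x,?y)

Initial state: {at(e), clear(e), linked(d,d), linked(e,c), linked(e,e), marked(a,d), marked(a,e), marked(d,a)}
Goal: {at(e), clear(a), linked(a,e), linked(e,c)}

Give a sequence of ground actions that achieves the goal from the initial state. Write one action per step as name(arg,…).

1. bind(d)  →  {at(d), at(e), clear(e), linked(e,c), linked(e,e), marked(a,d), marked(a,e), marked(d,a), ready(d)}
2. grab(a,e)  →  {at(d), at(e), clear(e), linked(a,e), linked(e,c), linked(e,e), marked(a,a), marked(a,d), marked(d,a), ready(d)}
3. grab(a,d)  →  {at(d), at(e), clear(e), linked(a,d), linked(a,e), linked(e,c), linked(e,e), marked(a,a), marked(d,a), ready(d)}
4. tag(d,a)  →  {at(d), at(e), clear(a), clear(e), linked(a,e), linked(e,c), linked(e,e), marked(a,a), marked(d,a)}

bind(d); grab(a,e); grab(a,d); tag(d,a)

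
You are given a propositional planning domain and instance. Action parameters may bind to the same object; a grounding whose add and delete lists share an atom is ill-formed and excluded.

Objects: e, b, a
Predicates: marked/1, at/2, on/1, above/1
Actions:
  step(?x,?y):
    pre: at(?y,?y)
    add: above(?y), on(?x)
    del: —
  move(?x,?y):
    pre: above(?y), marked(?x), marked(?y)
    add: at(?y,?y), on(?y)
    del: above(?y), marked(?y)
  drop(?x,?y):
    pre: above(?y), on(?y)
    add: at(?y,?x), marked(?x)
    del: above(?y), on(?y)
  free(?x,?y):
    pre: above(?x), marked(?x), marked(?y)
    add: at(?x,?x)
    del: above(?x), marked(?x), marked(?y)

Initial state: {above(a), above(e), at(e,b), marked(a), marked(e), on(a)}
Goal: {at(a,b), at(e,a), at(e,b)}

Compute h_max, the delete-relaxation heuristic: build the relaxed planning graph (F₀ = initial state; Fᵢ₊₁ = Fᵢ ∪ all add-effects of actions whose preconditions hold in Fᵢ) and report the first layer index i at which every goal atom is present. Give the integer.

F0 = init (6 atoms)
F1 = F0 ∪ {at(a,a), at(a,b), at(a,e), at(e,e), marked(b), on(e)}  (12 atoms)
F2 = F1 ∪ {at(e,a), on(b)}  (14 atoms)
goal ⊆ F2  ⇒  h_max = 2

2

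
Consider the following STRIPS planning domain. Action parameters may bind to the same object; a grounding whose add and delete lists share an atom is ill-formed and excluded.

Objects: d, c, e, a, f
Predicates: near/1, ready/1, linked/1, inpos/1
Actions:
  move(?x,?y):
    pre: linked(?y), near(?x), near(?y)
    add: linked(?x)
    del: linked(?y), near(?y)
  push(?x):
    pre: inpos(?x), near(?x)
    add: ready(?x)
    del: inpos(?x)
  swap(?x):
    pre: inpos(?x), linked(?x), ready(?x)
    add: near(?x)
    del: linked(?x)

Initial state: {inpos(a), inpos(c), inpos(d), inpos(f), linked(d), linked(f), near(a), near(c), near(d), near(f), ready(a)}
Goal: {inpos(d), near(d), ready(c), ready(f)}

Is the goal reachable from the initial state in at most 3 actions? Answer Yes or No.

Yes

1. push(c)  →  {inpos(a), inpos(d), inpos(f), linked(d), linked(f), near(a), near(c), near(d), near(f), ready(a), ready(c)}
2. push(f)  →  {inpos(a), inpos(d), linked(d), linked(f), near(a), near(c), near(d), near(f), ready(a), ready(c), ready(f)}
optimal plan length = 2; 2 ≤ 3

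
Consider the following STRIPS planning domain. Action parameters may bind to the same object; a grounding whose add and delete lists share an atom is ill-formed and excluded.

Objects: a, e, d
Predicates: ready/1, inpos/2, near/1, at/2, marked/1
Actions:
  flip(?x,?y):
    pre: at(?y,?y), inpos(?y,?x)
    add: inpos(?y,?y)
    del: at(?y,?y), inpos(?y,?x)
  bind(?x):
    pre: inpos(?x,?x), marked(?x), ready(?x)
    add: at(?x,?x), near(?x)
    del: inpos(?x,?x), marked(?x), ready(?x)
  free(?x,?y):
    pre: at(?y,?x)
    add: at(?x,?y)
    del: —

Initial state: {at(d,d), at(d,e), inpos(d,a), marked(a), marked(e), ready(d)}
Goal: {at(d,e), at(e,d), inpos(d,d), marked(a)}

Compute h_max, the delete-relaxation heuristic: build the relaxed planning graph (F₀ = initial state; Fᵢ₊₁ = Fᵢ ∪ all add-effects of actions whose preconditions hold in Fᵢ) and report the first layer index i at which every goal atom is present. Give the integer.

F0 = init (6 atoms)
F1 = F0 ∪ {at(e,d), inpos(d,d)}  (8 atoms)
goal ⊆ F1  ⇒  h_max = 1

1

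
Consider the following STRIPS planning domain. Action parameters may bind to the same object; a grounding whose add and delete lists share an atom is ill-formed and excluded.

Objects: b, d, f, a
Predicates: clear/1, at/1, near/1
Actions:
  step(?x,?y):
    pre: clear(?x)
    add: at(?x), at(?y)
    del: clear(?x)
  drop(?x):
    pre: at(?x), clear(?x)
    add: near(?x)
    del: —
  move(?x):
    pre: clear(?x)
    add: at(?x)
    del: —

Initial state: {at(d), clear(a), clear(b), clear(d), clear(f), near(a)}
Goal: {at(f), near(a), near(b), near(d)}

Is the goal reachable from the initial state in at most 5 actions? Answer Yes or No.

Yes

1. step(f,b)  →  {at(b), at(d), at(f), clear(a), clear(b), clear(d), near(a)}
2. drop(b)  →  {at(b), at(d), at(f), clear(a), clear(b), clear(d), near(a), near(b)}
3. drop(d)  →  {at(b), at(d), at(f), clear(a), clear(b), clear(d), near(a), near(b), near(d)}
optimal plan length = 3; 3 ≤ 5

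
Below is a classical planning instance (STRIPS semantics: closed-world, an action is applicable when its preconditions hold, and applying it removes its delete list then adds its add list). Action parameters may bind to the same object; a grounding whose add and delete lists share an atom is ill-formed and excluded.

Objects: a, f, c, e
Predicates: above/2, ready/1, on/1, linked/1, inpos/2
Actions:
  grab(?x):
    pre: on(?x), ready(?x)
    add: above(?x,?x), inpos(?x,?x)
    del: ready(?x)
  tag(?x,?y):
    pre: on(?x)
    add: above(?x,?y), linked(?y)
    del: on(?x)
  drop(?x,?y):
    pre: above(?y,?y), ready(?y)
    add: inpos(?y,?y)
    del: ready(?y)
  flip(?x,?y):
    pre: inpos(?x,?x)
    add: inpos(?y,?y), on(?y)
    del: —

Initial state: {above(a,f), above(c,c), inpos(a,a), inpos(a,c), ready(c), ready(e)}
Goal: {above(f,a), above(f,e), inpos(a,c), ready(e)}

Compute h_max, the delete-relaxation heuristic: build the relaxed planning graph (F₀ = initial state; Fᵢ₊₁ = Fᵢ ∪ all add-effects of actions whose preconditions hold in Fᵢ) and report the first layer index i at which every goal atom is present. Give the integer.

F0 = init (6 atoms)
F1 = F0 ∪ {inpos(c,c), inpos(e,e), inpos(f,f), on(a), on(c), on(e), on(f)}  (13 atoms)
F2 = F1 ∪ {above(a,a), above(a,c), above(a,e), above(c,a), above(c,e), above(c,f), above(e,a), above(e,c), above(e,e), above(e,f), above(f,a), above(f,c), above(f,e), above(f,f), linked(a), linked(c), linked(e), linked(f)}  (31 atoms)
goal ⊆ F2  ⇒  h_max = 2

2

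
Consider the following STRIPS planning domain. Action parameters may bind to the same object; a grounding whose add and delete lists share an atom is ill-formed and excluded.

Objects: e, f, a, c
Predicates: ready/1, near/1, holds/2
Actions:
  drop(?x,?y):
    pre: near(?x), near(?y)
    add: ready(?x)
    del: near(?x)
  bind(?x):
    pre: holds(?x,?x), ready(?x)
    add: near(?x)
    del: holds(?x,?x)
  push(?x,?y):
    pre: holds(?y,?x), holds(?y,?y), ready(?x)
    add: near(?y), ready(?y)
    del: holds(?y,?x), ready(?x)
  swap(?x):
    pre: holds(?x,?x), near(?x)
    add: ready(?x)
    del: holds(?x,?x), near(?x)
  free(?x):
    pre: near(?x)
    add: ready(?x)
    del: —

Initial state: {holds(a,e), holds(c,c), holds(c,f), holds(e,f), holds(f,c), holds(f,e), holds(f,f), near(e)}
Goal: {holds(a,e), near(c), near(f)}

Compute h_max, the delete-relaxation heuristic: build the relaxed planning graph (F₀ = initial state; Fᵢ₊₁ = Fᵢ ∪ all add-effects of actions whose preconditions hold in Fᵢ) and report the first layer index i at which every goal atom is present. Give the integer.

F0 = init (8 atoms)
F1 = F0 ∪ {ready(e)}  (9 atoms)
F2 = F1 ∪ {near(f), ready(f)}  (11 atoms)
F3 = F2 ∪ {near(c), ready(c)}  (13 atoms)
goal ⊆ F3  ⇒  h_max = 3

3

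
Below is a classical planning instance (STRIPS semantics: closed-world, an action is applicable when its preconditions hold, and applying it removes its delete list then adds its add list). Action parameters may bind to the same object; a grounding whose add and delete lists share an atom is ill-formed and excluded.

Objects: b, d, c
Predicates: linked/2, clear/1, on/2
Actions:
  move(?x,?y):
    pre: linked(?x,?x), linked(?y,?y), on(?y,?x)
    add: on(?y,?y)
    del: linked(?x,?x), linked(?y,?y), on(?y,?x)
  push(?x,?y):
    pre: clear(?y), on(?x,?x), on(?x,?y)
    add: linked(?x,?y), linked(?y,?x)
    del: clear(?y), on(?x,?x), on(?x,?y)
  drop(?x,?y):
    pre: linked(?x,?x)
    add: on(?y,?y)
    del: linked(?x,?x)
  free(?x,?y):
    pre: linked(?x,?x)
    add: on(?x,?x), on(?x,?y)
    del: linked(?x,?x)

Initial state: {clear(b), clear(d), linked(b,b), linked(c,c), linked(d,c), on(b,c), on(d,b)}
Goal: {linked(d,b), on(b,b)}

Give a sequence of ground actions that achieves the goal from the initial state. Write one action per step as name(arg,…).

1. drop(b,b)  →  {clear(b), clear(d), linked(c,c), linked(d,c), on(b,b), on(b,c), on(d,b)}
2. drop(c,d)  →  {clear(b), clear(d), linked(d,c), on(b,b), on(b,c), on(d,b), on(d,d)}
3. push(d,b)  →  {clear(d), linked(b,d), linked(d,b), linked(d,c), on(b,b), on(b,c)}

drop(b,b); drop(c,d); push(d,b)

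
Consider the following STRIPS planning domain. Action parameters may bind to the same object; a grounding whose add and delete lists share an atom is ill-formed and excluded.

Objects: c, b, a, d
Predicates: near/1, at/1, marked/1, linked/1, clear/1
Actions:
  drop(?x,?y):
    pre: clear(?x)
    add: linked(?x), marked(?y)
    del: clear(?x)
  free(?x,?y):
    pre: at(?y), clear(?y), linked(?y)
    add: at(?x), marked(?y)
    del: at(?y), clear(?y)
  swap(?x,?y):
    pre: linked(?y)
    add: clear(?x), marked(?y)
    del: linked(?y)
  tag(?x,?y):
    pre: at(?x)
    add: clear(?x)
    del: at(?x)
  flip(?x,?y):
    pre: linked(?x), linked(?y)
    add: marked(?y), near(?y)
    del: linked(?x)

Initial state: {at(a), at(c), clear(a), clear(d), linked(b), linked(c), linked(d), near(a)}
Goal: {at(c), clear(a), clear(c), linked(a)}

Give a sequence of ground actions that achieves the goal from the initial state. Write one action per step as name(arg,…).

drop(a,c); swap(c,c); swap(a,b)

1. drop(a,c)  →  {at(a), at(c), clear(d), linked(a), linked(b), linked(c), linked(d), marked(c), near(a)}
2. swap(c,c)  →  {at(a), at(c), clear(c), clear(d), linked(a), linked(b), linked(d), marked(c), near(a)}
3. swap(a,b)  →  {at(a), at(c), clear(a), clear(c), clear(d), linked(a), linked(d), marked(b), marked(c), near(a)}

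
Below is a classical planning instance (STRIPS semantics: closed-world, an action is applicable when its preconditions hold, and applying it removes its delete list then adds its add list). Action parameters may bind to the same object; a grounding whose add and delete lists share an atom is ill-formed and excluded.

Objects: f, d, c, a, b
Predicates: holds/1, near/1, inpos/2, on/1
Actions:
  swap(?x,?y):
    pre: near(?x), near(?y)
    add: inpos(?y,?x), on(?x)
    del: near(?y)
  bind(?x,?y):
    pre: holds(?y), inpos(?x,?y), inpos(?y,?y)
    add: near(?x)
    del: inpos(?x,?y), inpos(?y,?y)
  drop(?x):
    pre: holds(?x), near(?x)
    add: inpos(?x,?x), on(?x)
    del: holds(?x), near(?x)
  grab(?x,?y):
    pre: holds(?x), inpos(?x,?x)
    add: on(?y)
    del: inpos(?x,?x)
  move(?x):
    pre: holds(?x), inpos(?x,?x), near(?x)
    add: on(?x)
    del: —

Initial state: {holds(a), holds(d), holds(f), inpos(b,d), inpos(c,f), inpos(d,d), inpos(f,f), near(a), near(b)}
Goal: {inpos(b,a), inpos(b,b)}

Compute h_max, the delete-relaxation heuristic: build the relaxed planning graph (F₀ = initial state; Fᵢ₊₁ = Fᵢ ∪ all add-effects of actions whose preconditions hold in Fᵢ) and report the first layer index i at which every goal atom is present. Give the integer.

1

F0 = init (9 atoms)
F1 = F0 ∪ {inpos(a,a), inpos(a,b), inpos(b,a), inpos(b,b), near(c), near(d), near(f), on(a), on(b), on(c), on(d), on(f)}  (21 atoms)
goal ⊆ F1  ⇒  h_max = 1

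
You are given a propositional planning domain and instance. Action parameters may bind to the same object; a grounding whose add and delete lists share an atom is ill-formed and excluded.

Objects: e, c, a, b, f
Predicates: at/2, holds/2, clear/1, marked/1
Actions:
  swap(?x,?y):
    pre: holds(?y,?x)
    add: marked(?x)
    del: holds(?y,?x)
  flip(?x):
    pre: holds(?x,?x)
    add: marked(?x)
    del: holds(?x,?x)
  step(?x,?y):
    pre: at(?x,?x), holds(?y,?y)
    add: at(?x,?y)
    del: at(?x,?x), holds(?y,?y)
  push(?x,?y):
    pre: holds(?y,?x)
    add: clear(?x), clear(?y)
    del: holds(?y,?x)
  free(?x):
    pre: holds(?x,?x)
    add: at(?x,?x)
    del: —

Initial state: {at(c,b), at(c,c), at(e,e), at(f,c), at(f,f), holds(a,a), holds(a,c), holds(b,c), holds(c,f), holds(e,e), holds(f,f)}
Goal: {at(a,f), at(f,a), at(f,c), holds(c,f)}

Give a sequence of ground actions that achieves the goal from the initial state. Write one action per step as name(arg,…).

free(a); step(a,f); step(f,a)

1. free(a)  →  {at(a,a), at(c,b), at(c,c), at(e,e), at(f,c), at(f,f), holds(a,a), holds(a,c), holds(b,c), holds(c,f), holds(e,e), holds(f,f)}
2. step(a,f)  →  {at(a,f), at(c,b), at(c,c), at(e,e), at(f,c), at(f,f), holds(a,a), holds(a,c), holds(b,c), holds(c,f), holds(e,e)}
3. step(f,a)  →  {at(a,f), at(c,b), at(c,c), at(e,e), at(f,a), at(f,c), holds(a,c), holds(b,c), holds(c,f), holds(e,e)}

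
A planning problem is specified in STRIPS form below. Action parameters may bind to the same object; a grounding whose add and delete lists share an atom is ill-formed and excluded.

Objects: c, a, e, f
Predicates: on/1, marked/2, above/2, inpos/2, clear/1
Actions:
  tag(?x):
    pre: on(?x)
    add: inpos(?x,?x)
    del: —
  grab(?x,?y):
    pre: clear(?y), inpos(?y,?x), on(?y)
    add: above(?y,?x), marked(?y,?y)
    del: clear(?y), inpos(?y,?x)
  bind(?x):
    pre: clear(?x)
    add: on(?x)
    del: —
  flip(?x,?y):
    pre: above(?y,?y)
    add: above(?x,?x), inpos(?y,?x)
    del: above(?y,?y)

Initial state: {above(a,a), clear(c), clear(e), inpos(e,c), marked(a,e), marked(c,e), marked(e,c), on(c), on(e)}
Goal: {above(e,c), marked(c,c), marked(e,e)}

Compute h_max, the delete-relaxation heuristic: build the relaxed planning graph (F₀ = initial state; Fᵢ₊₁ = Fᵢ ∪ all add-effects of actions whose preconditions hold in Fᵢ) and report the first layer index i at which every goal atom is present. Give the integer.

F0 = init (9 atoms)
F1 = F0 ∪ {above(c,c), above(e,c), above(e,e), above(f,f), inpos(a,c), inpos(a,e), inpos(a,f), inpos(c,c), inpos(e,e), marked(e,e)}  (19 atoms)
F2 = F1 ∪ {inpos(c,a), inpos(c,e), inpos(c,f), inpos(e,a), inpos(e,f), inpos(f,a), inpos(f,c), inpos(f,e), marked(c,c)}  (28 atoms)
goal ⊆ F2  ⇒  h_max = 2

2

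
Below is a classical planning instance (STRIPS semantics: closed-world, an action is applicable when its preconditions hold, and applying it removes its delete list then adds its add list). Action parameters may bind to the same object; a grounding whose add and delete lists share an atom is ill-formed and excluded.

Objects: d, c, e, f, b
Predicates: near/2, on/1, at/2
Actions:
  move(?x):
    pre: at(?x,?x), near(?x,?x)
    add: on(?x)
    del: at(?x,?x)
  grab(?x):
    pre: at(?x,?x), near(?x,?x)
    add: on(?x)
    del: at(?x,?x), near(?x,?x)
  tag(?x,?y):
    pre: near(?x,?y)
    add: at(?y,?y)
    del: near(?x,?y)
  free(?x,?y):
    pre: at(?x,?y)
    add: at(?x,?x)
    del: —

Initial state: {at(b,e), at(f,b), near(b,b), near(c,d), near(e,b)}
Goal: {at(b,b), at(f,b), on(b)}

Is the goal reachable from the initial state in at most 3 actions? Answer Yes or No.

Yes

1. tag(e,b)  →  {at(b,b), at(b,e), at(f,b), near(b,b), near(c,d)}
2. move(b)  →  {at(b,e), at(f,b), near(b,b), near(c,d), on(b)}
3. tag(b,b)  →  {at(b,b), at(b,e), at(f,b), near(c,d), on(b)}
optimal plan length = 3; 3 ≤ 3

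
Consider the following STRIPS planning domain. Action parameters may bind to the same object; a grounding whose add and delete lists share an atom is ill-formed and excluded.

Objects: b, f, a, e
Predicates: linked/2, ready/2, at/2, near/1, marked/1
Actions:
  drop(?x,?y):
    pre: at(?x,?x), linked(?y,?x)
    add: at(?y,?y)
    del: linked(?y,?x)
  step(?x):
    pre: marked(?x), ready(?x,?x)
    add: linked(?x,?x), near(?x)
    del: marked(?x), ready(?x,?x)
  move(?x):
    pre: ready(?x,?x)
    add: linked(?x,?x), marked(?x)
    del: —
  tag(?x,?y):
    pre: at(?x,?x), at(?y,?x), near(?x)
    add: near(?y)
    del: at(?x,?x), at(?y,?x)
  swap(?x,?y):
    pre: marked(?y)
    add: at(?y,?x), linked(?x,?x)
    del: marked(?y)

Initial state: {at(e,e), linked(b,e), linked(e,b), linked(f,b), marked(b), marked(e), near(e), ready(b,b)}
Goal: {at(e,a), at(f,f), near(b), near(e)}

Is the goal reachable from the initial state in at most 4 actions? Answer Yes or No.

Yes

1. drop(e,b)  →  {at(b,b), at(e,e), linked(e,b), linked(f,b), marked(b), marked(e), near(e), ready(b,b)}
2. drop(b,f)  →  {at(b,b), at(e,e), at(f,f), linked(e,b), marked(b), marked(e), near(e), ready(b,b)}
3. step(b)  →  {at(b,b), at(e,e), at(f,f), linked(b,b), linked(e,b), marked(e), near(b), near(e)}
4. swap(a,e)  →  {at(b,b), at(e,a), at(e,e), at(f,f), linked(a,a), linked(b,b), linked(e,b), near(b), near(e)}
optimal plan length = 4; 4 ≤ 4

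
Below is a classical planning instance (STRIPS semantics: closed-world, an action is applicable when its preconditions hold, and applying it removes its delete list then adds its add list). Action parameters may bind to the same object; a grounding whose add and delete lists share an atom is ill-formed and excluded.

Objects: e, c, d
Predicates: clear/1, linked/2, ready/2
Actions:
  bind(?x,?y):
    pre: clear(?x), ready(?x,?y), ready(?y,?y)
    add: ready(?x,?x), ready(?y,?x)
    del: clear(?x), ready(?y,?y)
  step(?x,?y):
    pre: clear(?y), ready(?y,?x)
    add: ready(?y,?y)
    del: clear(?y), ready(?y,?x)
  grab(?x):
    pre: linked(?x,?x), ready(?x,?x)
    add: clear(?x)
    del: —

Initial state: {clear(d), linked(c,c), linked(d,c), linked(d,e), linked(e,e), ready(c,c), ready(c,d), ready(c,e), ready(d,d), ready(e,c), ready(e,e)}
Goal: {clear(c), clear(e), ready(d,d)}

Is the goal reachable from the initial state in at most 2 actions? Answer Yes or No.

Yes

1. grab(e)  →  {clear(d), clear(e), linked(c,c), linked(d,c), linked(d,e), linked(e,e), ready(c,c), ready(c,d), ready(c,e), ready(d,d), ready(e,c), ready(e,e)}
2. grab(c)  →  {clear(c), clear(d), clear(e), linked(c,c), linked(d,c), linked(d,e), linked(e,e), ready(c,c), ready(c,d), ready(c,e), ready(d,d), ready(e,c), ready(e,e)}
optimal plan length = 2; 2 ≤ 2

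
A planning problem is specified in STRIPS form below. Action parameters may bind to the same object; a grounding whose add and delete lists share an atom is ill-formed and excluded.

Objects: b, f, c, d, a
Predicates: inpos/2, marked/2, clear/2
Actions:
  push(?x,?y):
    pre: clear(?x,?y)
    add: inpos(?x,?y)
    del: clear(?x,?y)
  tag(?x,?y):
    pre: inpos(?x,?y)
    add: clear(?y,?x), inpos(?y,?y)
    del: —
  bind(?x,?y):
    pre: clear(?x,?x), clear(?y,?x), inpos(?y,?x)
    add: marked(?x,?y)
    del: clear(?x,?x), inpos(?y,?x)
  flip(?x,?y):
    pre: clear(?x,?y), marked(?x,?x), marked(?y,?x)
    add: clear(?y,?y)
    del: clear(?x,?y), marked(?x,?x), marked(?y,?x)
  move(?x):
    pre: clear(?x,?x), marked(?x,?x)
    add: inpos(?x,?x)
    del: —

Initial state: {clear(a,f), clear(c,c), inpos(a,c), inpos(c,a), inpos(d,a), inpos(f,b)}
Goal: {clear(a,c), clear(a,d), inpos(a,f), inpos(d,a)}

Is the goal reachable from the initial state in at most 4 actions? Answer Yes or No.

1. push(a,f)  →  {clear(c,c), inpos(a,c), inpos(a,f), inpos(c,a), inpos(d,a), inpos(f,b)}
2. tag(c,a)  →  {clear(a,c), clear(c,c), inpos(a,a), inpos(a,c), inpos(a,f), inpos(c,a), inpos(d,a), inpos(f,b)}
3. tag(d,a)  →  {clear(a,c), clear(a,d), clear(c,c), inpos(a,a), inpos(a,c), inpos(a,f), inpos(c,a), inpos(d,a), inpos(f,b)}
optimal plan length = 3; 3 ≤ 4

Yes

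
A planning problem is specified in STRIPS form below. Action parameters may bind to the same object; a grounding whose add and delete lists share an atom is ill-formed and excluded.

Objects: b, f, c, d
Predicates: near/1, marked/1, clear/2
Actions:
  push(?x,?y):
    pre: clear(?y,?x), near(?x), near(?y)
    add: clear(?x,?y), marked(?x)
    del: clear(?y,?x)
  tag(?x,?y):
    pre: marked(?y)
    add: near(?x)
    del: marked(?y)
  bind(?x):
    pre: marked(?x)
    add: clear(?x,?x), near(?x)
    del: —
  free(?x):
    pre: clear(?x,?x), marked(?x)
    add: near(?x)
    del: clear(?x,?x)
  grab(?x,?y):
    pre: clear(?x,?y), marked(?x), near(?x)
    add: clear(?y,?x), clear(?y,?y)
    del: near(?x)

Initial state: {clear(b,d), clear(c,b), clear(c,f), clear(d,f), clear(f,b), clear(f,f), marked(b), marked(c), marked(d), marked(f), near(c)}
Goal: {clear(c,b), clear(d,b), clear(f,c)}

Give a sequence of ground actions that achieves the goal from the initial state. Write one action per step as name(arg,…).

tag(b,f); grab(b,d); grab(c,f)

1. tag(b,f)  →  {clear(b,d), clear(c,b), clear(c,f), clear(d,f), clear(f,b), clear(f,f), marked(b), marked(c), marked(d), near(b), near(c)}
2. grab(b,d)  →  {clear(b,d), clear(c,b), clear(c,f), clear(d,b), clear(d,d), clear(d,f), clear(f,b), clear(f,f), marked(b), marked(c), marked(d), near(c)}
3. grab(c,f)  →  {clear(b,d), clear(c,b), clear(c,f), clear(d,b), clear(d,d), clear(d,f), clear(f,b), clear(f,c), clear(f,f), marked(b), marked(c), marked(d)}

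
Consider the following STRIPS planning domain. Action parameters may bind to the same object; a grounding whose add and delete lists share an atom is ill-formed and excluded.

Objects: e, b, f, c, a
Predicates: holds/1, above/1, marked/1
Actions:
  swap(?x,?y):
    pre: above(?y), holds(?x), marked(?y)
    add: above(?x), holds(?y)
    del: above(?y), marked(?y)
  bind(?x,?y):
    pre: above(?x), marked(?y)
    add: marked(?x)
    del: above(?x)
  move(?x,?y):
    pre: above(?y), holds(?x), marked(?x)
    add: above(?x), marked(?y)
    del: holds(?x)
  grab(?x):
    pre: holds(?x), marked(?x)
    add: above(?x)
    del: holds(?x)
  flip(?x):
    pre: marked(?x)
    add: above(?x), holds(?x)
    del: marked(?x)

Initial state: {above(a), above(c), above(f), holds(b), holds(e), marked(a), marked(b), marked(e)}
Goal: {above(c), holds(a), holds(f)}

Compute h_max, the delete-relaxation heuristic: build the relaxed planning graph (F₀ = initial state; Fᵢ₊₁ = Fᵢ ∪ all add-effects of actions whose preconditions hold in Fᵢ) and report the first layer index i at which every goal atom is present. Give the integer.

2

F0 = init (8 atoms)
F1 = F0 ∪ {above(b), above(e), holds(a), marked(c), marked(f)}  (13 atoms)
F2 = F1 ∪ {holds(c), holds(f)}  (15 atoms)
goal ⊆ F2  ⇒  h_max = 2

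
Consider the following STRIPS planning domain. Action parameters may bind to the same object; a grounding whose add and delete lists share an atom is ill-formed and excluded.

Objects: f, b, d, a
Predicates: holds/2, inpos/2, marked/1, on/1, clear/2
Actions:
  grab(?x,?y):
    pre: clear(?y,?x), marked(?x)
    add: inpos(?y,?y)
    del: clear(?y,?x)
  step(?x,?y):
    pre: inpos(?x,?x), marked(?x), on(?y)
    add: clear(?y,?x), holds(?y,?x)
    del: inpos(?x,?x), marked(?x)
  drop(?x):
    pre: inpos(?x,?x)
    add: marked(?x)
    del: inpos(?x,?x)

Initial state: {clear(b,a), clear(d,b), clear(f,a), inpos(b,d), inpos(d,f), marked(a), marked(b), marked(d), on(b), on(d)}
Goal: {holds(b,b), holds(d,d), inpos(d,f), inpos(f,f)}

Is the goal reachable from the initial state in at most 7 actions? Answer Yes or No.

1. grab(b,d)  →  {clear(b,a), clear(f,a), inpos(b,d), inpos(d,d), inpos(d,f), marked(a), marked(b), marked(d), on(b), on(d)}
2. grab(a,f)  →  {clear(b,a), inpos(b,d), inpos(d,d), inpos(d,f), inpos(f,f), marked(a), marked(b), marked(d), on(b), on(d)}
3. grab(a,b)  →  {inpos(b,b), inpos(b,d), inpos(d,d), inpos(d,f), inpos(f,f), marked(a), marked(b), marked(d), on(b), on(d)}
4. step(b,b)  →  {clear(b,b), holds(b,b), inpos(b,d), inpos(d,d), inpos(d,f), inpos(f,f), marked(a), marked(d), on(b), on(d)}
5. step(d,d)  →  {clear(b,b), clear(d,d), holds(b,b), holds(d,d), inpos(b,d), inpos(d,f), inpos(f,f), marked(a), on(b), on(d)}
optimal plan length = 5; 5 ≤ 7

Yes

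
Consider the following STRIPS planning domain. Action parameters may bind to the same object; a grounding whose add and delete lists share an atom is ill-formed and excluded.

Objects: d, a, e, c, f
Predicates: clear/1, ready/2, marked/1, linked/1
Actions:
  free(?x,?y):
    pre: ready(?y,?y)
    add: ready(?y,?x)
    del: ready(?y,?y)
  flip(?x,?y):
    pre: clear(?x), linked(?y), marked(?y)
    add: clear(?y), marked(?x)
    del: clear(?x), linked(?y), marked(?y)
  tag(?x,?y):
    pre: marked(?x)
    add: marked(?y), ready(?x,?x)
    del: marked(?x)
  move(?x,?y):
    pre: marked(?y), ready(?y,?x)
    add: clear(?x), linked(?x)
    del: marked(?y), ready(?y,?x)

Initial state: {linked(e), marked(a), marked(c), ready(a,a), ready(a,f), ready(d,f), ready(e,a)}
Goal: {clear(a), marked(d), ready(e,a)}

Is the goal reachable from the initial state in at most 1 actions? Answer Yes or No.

No

1. tag(c,d)  →  {linked(e), marked(a), marked(d), ready(a,a), ready(a,f), ready(c,c), ready(d,f), ready(e,a)}
2. move(a,a)  →  {clear(a), linked(a), linked(e), marked(d), ready(a,f), ready(c,c), ready(d,f), ready(e,a)}
optimal plan length = 2; 2 > 1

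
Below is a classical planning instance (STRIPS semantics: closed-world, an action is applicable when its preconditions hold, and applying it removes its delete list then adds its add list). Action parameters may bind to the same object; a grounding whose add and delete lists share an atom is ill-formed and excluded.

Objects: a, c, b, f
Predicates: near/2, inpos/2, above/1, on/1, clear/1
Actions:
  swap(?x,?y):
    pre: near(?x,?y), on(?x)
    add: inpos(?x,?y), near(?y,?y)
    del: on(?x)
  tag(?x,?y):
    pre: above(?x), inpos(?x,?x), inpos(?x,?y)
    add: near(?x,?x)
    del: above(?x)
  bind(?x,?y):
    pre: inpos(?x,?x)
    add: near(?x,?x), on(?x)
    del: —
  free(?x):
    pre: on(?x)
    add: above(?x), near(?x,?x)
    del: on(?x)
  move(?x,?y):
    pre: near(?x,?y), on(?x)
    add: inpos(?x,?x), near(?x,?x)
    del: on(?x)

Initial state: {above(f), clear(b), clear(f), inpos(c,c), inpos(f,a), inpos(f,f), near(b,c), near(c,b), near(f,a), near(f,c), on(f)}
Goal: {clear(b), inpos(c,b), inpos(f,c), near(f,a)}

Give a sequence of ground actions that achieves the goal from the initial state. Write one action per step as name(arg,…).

1. swap(f,c)  →  {above(f), clear(b), clear(f), inpos(c,c), inpos(f,a), inpos(f,c), inpos(f,f), near(b,c), near(c,b), near(c,c), near(f,a), near(f,c)}
2. bind(c,a)  →  {above(f), clear(b), clear(f), inpos(c,c), inpos(f,a), inpos(f,c), inpos(f,f), near(b,c), near(c,b), near(c,c), near(f,a), near(f,c), on(c)}
3. swap(c,b)  →  {above(f), clear(b), clear(f), inpos(c,b), inpos(c,c), inpos(f,a), inpos(f,c), inpos(f,f), near(b,b), near(b,c), near(c,b), near(c,c), near(f,a), near(f,c)}

swap(f,c); bind(c,a); swap(c,b)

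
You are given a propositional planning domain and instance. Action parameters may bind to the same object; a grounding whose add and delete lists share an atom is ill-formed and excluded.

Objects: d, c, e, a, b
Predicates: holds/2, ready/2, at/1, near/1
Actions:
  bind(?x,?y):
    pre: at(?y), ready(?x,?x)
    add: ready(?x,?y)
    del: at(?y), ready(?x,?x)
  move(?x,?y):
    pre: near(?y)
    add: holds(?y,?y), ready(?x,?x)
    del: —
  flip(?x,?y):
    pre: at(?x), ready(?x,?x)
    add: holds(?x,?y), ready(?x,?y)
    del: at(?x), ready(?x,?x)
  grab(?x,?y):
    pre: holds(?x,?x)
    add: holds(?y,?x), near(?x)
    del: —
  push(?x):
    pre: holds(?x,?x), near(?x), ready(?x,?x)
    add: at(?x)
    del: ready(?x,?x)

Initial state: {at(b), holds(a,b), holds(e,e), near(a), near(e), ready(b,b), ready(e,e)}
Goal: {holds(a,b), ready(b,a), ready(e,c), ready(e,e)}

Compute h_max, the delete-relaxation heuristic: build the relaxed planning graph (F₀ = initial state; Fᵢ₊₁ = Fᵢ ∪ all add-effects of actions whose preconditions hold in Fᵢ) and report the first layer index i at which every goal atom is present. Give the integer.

F0 = init (7 atoms)
F1 = F0 ∪ {at(e), holds(a,a), holds(a,e), holds(b,a), holds(b,c), holds(b,d), holds(b,e), holds(c,e), holds(d,e), ready(a,a), ready(b,a), ready(b,c), ready(b,d), ready(b,e), ready(c,c), ready(d,d), ready(e,b)}  (24 atoms)
F2 = F1 ∪ {at(a), holds(c,a), holds(d,a), holds(e,a), holds(e,b), holds(e,c), holds(e,d), ready(a,b), ready(a,e), ready(c,b), ready(c,e), ready(d,b), ready(d,e), ready(e,a), ready(e,c), ready(e,d)}  (40 atoms)
goal ⊆ F2  ⇒  h_max = 2

2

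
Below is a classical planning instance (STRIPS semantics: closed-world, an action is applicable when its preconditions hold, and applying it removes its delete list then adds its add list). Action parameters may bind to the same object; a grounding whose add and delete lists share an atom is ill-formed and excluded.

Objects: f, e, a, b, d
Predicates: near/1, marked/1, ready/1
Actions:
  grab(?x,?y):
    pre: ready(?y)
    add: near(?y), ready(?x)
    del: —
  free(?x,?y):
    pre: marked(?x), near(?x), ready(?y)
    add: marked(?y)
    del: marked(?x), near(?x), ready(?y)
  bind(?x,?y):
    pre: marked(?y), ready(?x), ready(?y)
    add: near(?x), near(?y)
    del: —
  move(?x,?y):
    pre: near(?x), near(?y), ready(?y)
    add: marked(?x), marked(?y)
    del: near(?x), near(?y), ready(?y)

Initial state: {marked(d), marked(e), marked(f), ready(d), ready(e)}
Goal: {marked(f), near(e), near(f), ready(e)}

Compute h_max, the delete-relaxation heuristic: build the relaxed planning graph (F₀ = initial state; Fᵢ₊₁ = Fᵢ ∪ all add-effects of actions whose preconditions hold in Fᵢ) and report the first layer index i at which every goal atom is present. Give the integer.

2

F0 = init (5 atoms)
F1 = F0 ∪ {near(d), near(e), ready(a), ready(b), ready(f)}  (10 atoms)
F2 = F1 ∪ {marked(a), marked(b), near(a), near(b), near(f)}  (15 atoms)
goal ⊆ F2  ⇒  h_max = 2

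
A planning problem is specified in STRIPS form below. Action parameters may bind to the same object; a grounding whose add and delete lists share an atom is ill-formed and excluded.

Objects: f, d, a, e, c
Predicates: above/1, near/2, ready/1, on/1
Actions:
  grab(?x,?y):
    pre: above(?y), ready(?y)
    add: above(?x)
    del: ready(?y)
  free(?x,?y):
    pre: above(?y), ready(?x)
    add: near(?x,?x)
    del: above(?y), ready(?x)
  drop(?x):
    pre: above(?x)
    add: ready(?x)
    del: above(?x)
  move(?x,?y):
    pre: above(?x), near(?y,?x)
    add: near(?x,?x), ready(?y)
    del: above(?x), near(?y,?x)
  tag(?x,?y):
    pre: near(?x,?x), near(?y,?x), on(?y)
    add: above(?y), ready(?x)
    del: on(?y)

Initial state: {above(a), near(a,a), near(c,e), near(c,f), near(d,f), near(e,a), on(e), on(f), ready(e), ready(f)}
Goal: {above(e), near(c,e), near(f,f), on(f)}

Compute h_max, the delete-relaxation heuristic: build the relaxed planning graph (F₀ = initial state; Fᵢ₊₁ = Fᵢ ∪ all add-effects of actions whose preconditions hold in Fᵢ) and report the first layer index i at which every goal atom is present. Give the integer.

F0 = init (10 atoms)
F1 = F0 ∪ {above(e), near(e,e), near(f,f), ready(a)}  (14 atoms)
goal ⊆ F1  ⇒  h_max = 1

1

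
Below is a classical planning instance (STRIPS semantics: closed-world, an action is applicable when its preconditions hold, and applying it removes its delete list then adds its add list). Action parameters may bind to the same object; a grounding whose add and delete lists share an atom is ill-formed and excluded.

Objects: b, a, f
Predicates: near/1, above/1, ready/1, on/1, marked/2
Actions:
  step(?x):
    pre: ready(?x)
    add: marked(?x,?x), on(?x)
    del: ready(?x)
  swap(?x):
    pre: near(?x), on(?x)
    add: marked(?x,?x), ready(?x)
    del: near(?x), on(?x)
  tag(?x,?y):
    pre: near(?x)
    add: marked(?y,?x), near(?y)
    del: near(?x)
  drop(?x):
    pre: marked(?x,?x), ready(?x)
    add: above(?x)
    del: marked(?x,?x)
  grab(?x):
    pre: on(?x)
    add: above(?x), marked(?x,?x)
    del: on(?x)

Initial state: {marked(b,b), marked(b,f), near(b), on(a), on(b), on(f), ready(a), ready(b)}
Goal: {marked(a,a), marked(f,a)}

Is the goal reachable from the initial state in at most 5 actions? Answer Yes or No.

Yes

1. step(a)  →  {marked(a,a), marked(b,b), marked(b,f), near(b), on(a), on(b), on(f), ready(b)}
2. tag(b,a)  →  {marked(a,a), marked(a,b), marked(b,b), marked(b,f), near(a), on(a), on(b), on(f), ready(b)}
3. tag(a,f)  →  {marked(a,a), marked(a,b), marked(b,b), marked(b,f), marked(f,a), near(f), on(a), on(b), on(f), ready(b)}
optimal plan length = 3; 3 ≤ 5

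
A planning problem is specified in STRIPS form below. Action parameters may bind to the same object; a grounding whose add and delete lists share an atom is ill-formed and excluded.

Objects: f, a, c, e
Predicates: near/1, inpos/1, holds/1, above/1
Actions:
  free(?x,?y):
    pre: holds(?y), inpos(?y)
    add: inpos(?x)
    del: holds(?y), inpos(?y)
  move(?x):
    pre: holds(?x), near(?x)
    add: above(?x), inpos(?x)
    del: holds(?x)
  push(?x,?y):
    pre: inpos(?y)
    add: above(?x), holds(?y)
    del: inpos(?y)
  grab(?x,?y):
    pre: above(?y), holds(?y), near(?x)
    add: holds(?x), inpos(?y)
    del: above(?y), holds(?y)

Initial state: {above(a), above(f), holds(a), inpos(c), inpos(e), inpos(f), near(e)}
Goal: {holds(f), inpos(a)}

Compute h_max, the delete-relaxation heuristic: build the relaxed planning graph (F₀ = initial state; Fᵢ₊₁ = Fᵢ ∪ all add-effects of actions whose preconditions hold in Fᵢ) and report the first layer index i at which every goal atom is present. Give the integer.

F0 = init (7 atoms)
F1 = F0 ∪ {above(c), above(e), holds(c), holds(e), holds(f), inpos(a)}  (13 atoms)
goal ⊆ F1  ⇒  h_max = 1

1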